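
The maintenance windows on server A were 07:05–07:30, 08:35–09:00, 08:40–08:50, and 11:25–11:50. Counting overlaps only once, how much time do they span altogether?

1 h 15 min

Merged: 07:05-07:30, 08:35-09:00, 11:25-11:50.
Lengths: 25 min + 25 min + 25 min = 1 h 15 min.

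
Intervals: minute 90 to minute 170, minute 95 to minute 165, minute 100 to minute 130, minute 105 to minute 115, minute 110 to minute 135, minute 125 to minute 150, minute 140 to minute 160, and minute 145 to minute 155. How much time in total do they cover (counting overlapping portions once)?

80 minutes

Merged: minute 90 to minute 170.
Length: 80 minutes.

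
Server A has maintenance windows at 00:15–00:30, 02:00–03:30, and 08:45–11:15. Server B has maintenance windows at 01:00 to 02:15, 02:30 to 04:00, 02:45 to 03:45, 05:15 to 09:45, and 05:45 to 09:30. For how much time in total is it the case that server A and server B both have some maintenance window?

B, merged: 01:00–02:15, 02:30–04:00, 05:15–09:45.
A ∩ B = 02:00–02:15, 02:30–03:30, 08:45–09:45.
Total: 15 min + 1 h + 1 h = 2 h 15 min.

2 h 15 min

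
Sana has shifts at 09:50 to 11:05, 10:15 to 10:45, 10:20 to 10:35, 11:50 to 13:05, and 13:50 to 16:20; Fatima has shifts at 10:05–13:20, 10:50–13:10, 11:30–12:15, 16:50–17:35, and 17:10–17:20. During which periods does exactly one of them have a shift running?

09:50–10:05, 11:05–11:50, 13:05–13:20, 13:50–16:20, 16:50–17:35

Merge the first list: 09:50–11:05, 11:50–13:05, 13:50–16:20.
Merge the second list: 10:05–13:20, 16:50–17:35.
A but not B: 09:50–10:05, 13:50–16:20.
B but not A: 11:05–11:50, 13:05–13:20, 16:50–17:35.
Combining gives A △ B.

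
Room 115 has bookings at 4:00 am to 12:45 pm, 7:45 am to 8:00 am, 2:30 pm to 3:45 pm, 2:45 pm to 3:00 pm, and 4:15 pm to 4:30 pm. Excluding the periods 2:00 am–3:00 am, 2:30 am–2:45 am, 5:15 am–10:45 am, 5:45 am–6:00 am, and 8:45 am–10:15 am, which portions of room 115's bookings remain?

Merge the first list: 4:00 am–12:45 pm, 2:30 pm–3:45 pm, 4:15 pm–4:30 pm.
Merge the second list: 2:00 am–3:00 am, 5:15 am–10:45 am.
4:00 am–12:45 pm \ B = 4:00 am–5:15 am, 10:45 am–12:45 pm.
2:30 pm–3:45 pm: nothing removed.
4:15 pm–4:30 pm: nothing removed.

4:00 am–5:15 am, 10:45 am–12:45 pm, 2:30 pm–3:45 pm, 4:15 pm–4:30 pm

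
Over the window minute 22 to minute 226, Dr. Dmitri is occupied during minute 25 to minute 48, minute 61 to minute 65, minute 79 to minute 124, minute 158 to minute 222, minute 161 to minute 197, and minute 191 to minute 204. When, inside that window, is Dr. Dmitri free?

Covered (merged): minute 25 to minute 48, minute 61 to minute 65, minute 79 to minute 124, minute 158 to minute 222.
Uncovered inside minute 22 to minute 226: minute 22 to minute 25, minute 48 to minute 61, minute 65 to minute 79, minute 124 to minute 158, minute 222 to minute 226.

minute 22 to minute 25, minute 48 to minute 61, minute 65 to minute 79, minute 124 to minute 158, minute 222 to minute 226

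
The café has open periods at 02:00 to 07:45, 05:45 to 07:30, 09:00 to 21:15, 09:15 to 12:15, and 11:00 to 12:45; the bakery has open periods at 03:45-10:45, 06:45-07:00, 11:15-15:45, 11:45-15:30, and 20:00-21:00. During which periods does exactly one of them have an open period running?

02:00-03:45, 07:45-09:00, 10:45-11:15, 15:45-20:00, 21:00-21:15

First set merges to 02:00-07:45, 09:00-21:15.
Second set merges to 03:45-10:45, 11:15-15:45, 20:00-21:00.
Only in the first: 02:00-03:45, 10:45-11:15, 15:45-20:00, 21:00-21:15.
Only in the second: 07:45-09:00.
Together these are the periods covered by exactly one.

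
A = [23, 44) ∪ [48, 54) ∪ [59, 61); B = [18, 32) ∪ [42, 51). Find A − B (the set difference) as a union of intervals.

[23, 44) minus B → [32, 42).
[48, 54) minus B → [51, 54).
[59, 61): no B overlap → unchanged.

[32, 42) ∪ [51, 54) ∪ [59, 61)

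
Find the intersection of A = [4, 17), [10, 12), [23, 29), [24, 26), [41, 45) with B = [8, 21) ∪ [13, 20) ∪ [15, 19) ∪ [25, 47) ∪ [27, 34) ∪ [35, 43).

[8, 17) ∪ [25, 29) ∪ [41, 45)

Merge the first list: [4, 17), [23, 29), [41, 45).
Merge the second list: [8, 21), [25, 47).
[4, 17) ∩ B → [8, 17).
[23, 29) ∩ B → [25, 29).
[41, 45) ∩ B → [41, 45).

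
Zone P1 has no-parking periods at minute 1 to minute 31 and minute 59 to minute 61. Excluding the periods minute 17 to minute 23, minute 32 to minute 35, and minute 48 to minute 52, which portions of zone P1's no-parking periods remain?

minute 1 to minute 31 minus B → minute 1 to minute 17, minute 23 to minute 31.
minute 59 to minute 61: no B overlap → unchanged.

minute 1 to minute 17, minute 23 to minute 31, minute 59 to minute 61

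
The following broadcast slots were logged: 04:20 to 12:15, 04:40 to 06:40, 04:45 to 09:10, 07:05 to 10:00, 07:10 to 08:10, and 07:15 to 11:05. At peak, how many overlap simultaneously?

At 07:15, 5 of the intervals are simultaneously active.
No point has more.

5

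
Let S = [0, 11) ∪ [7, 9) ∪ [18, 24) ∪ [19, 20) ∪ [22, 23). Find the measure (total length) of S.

Merged: [0, 11), [18, 24).
Lengths: 11 + 6 = 17.

17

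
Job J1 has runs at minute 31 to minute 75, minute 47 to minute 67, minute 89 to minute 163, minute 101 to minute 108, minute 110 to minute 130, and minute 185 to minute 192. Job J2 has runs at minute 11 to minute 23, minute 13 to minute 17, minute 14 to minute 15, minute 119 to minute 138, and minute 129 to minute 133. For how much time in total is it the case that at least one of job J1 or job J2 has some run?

137 minutes

First set merges to minute 31 to minute 75, minute 89 to minute 163, minute 185 to minute 192.
Second set merges to minute 11 to minute 23, minute 119 to minute 138.
A ∪ B = minute 11 to minute 23, minute 31 to minute 75, minute 89 to minute 163, minute 185 to minute 192.
Total: 12 minutes + 44 minutes + 74 minutes + 7 minutes = 137 minutes.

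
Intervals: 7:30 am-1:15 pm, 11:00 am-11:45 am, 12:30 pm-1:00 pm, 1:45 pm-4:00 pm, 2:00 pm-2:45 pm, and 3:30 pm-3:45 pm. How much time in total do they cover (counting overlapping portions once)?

Merged: 7:30 am–1:15 pm, 1:45 pm–4:00 pm.
Lengths: 5 h 45 min + 2 h 15 min = 8 h.

8 h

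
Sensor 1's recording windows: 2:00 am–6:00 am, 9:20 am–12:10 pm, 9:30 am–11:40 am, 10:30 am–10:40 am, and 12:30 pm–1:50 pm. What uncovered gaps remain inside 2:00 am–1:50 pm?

6:00 am-9:20 am, 12:10 pm-12:30 pm

Covered (merged): 2:00 am-6:00 am, 9:20 am-12:10 pm, 12:30 pm-1:50 pm.
Uncovered inside 2:00 am-1:50 pm: 6:00 am-9:20 am, 12:10 pm-12:30 pm.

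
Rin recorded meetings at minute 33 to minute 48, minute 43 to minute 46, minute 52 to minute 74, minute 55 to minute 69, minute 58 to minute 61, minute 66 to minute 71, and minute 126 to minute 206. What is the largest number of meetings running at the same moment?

3

At minute 58, 3 of the intervals are simultaneously active.
No point has more.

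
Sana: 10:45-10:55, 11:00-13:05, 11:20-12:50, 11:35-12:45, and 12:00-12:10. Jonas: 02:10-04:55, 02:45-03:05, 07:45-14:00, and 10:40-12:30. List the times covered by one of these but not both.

02:10–04:55, 07:45–10:45, 10:55–11:00, 13:05–14:00

A, merged: 10:45–10:55, 11:00–13:05.
B, merged: 02:10–04:55, 07:45–14:00.
A \ B = none.
B \ A = 02:10–04:55, 07:45–10:45, 10:55–11:00, 13:05–14:00.
Union of the two gives the symmetric difference.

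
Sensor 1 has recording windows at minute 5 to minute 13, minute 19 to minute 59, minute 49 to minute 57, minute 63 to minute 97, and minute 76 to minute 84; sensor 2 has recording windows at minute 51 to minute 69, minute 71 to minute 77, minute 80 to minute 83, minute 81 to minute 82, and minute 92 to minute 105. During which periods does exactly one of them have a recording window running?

minute 5 to minute 13, minute 19 to minute 51, minute 59 to minute 63, minute 69 to minute 71, minute 77 to minute 80, minute 83 to minute 92, minute 97 to minute 105

A, merged: minute 5 to minute 13, minute 19 to minute 59, minute 63 to minute 97.
B, merged: minute 51 to minute 69, minute 71 to minute 77, minute 80 to minute 83, minute 92 to minute 105.
A \ B = minute 5 to minute 13, minute 19 to minute 51, minute 69 to minute 71, minute 77 to minute 80, minute 83 to minute 92.
B \ A = minute 59 to minute 63, minute 97 to minute 105.
Union of the two gives the symmetric difference.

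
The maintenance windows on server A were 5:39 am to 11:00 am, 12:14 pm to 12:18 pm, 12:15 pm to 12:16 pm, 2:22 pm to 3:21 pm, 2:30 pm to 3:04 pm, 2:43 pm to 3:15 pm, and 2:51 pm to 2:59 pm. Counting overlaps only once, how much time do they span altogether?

6 h 24 min

Merged: 5:39 am-11:00 am, 12:14 pm-12:18 pm, 2:22 pm-3:21 pm.
Lengths: 5 h 21 min + 4 min + 59 min = 6 h 24 min.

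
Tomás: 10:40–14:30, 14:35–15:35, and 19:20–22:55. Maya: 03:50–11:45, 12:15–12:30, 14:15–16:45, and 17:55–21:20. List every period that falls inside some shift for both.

10:40–14:30 overlaps B on 10:40–11:45, 12:15–12:30, 14:15–14:30.
14:35–15:35 overlaps B on 14:35–15:35.
19:20–22:55 overlaps B on 19:20–21:20.

10:40–11:45, 12:15–12:30, 14:15–14:30, 14:35–15:35, 19:20–21:20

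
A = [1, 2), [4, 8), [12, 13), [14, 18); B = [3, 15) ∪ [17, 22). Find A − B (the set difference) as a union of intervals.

[1, 2) ∪ [15, 17)

[1, 2): no B overlap → unchanged.
[4, 8): fully covered by B → removed.
[12, 13): fully covered by B → removed.
[14, 18) minus B → [15, 17).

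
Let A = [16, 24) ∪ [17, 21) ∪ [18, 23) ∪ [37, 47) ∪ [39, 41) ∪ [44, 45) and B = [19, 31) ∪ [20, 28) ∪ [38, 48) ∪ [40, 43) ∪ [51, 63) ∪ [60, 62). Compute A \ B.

Merge the first list: [16, 24), [37, 47).
Merge the second list: [19, 31), [38, 48), [51, 63).
[16, 24) minus B → [16, 19).
[37, 47) minus B → [37, 38).

[16, 19) ∪ [37, 38)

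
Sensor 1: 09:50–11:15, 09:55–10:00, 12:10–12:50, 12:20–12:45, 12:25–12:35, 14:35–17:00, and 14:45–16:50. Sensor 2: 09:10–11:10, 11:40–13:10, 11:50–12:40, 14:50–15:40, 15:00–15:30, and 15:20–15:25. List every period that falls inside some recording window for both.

09:50-11:10, 12:10-12:50, 14:50-15:40

A, merged: 09:50-11:15, 12:10-12:50, 14:35-17:00.
B, merged: 09:10-11:10, 11:40-13:10, 14:50-15:40.
09:50-11:15 meets the second set on 09:50-11:10.
12:10-12:50 meets the second set on 12:10-12:50.
14:35-17:00 meets the second set on 14:50-15:40.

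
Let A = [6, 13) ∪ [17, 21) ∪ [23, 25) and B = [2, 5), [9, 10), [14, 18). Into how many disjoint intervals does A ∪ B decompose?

4

A ∪ B = [2, 5), [6, 13), [14, 21), [23, 25).
That is 4 disjoint pieces.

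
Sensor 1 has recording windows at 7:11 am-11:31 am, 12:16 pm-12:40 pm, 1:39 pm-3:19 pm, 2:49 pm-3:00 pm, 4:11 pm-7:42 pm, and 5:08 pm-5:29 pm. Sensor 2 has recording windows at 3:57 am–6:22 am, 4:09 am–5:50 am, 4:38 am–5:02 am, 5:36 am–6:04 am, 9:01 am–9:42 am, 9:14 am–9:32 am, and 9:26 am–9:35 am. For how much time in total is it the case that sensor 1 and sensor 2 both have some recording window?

41 min

Merge the first list: 7:11 am–11:31 am, 12:16 pm–12:40 pm, 1:39 pm–3:19 pm, 4:11 pm–7:42 pm.
Merge the second list: 3:57 am–6:22 am, 9:01 am–9:42 am.
A ∩ B = 9:01 am–9:42 am.
Total: 41 min.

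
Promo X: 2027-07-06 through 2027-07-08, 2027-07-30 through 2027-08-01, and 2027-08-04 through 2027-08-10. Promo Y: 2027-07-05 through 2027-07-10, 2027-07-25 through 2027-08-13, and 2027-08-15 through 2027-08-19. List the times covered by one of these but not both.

A \ B = none.
B \ A = 2027-07-05 through 2027-07-05, 2027-07-09 through 2027-07-10, 2027-07-25 through 2027-07-29, 2027-08-02 through 2027-08-03, 2027-08-11 through 2027-08-13, 2027-08-15 through 2027-08-19.
Union of the two gives the symmetric difference.

2027-07-05 through 2027-07-05, 2027-07-09 through 2027-07-10, 2027-07-25 through 2027-07-29, 2027-08-02 through 2027-08-03, 2027-08-11 through 2027-08-13, 2027-08-15 through 2027-08-19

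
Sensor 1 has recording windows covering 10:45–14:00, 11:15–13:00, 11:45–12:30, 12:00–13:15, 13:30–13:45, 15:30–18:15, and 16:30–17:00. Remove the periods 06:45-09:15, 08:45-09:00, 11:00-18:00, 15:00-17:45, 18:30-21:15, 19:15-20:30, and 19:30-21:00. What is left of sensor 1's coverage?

10:45–11:00, 18:00–18:15

Merge the first list: 10:45–14:00, 15:30–18:15.
Merge the second list: 06:45–09:15, 11:00–18:00, 18:30–21:15.
10:45–14:00 \ B = 10:45–11:00.
15:30–18:15 \ B = 18:00–18:15.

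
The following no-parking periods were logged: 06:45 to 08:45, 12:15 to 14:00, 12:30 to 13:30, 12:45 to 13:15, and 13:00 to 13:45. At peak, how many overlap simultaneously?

Walk the sorted start/end points keeping a running depth.
The depth first hits 4 at 13:00.

4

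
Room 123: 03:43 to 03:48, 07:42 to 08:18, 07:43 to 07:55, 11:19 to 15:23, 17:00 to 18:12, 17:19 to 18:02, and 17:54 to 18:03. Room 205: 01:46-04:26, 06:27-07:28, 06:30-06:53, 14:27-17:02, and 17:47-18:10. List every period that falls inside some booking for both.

First set merges to 03:43–03:48, 07:42–08:18, 11:19–15:23, 17:00–18:12.
Second set merges to 01:46–04:26, 06:27–07:28, 14:27–17:02, 17:47–18:10.
03:43–03:48 meets the second set on 03:43–03:48.
07:42–08:18: no overlap with the second set.
11:19–15:23 meets the second set on 14:27–15:23.
17:00–18:12 meets the second set on 17:00–17:02, 17:47–18:10.

03:43–03:48, 14:27–15:23, 17:00–17:02, 17:47–18:10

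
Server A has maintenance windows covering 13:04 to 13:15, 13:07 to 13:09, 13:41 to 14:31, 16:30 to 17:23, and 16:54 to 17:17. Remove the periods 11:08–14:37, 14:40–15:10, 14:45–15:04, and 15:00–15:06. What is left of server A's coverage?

16:30–17:23

First set merges to 13:04–13:15, 13:41–14:31, 16:30–17:23.
Second set merges to 11:08–14:37, 14:40–15:10.
13:04–13:15 lies entirely inside B → drops out.
13:41–14:31 lies entirely inside B → drops out.
16:30–17:23 is untouched.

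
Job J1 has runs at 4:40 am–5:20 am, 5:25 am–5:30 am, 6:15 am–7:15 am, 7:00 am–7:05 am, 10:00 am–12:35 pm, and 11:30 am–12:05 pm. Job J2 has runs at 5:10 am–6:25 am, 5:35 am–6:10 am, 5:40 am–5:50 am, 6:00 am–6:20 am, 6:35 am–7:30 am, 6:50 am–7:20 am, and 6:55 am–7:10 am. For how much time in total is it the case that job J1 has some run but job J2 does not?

3 h 15 min

A, merged: 4:40 am-5:20 am, 5:25 am-5:30 am, 6:15 am-7:15 am, 10:00 am-12:35 pm.
B, merged: 5:10 am-6:25 am, 6:35 am-7:30 am.
A \ B = 4:40 am-5:10 am, 6:25 am-6:35 am, 10:00 am-12:35 pm.
Total: 30 min + 10 min + 2 h 35 min = 3 h 15 min.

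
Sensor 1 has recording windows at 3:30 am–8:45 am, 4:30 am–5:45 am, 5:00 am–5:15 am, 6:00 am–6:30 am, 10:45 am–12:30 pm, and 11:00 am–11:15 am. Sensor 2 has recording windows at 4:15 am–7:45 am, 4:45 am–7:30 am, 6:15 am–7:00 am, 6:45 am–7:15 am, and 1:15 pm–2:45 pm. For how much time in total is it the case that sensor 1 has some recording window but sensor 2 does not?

3 h 30 min

Merge the first list: 3:30 am-8:45 am, 10:45 am-12:30 pm.
Merge the second list: 4:15 am-7:45 am, 1:15 pm-2:45 pm.
A \ B = 3:30 am-4:15 am, 7:45 am-8:45 am, 10:45 am-12:30 pm.
Total: 45 min + 1 h + 1 h 45 min = 3 h 30 min.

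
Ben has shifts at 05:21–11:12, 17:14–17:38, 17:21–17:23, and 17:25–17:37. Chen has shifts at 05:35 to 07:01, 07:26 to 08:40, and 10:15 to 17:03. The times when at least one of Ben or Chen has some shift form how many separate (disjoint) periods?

2

First set merges to 05:21–11:12, 17:14–17:38.
A ∪ B = 05:21–17:03, 17:14–17:38.
That is 2 disjoint pieces.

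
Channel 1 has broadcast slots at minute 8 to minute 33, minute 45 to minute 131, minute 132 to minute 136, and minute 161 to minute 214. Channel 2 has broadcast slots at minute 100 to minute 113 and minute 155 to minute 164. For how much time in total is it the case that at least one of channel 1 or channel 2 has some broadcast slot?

174 minutes

A ∪ B = minute 8 to minute 33, minute 45 to minute 131, minute 132 to minute 136, minute 155 to minute 214.
Total: 25 minutes + 86 minutes + 4 minutes + 59 minutes = 174 minutes.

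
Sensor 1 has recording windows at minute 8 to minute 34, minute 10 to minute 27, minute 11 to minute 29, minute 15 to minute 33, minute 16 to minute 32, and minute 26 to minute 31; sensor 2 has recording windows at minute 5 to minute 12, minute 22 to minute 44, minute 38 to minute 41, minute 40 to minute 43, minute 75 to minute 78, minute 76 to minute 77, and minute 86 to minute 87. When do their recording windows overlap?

minute 8 to minute 12, minute 22 to minute 34

First set merges to minute 8 to minute 34.
Second set merges to minute 5 to minute 12, minute 22 to minute 44, minute 75 to minute 78, minute 86 to minute 87.
minute 8 to minute 34 ∩ B → minute 8 to minute 12, minute 22 to minute 34.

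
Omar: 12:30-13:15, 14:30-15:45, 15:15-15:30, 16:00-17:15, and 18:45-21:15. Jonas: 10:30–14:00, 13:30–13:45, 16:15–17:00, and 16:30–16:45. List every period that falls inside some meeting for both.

Merge the first list: 12:30-13:15, 14:30-15:45, 16:00-17:15, 18:45-21:15.
Merge the second list: 10:30-14:00, 16:15-17:00.
12:30-13:15 overlaps B on 12:30-13:15.
14:30-15:45 falls entirely outside B.
16:00-17:15 overlaps B on 16:15-17:00.
18:45-21:15 falls entirely outside B.

12:30-13:15, 16:15-17:00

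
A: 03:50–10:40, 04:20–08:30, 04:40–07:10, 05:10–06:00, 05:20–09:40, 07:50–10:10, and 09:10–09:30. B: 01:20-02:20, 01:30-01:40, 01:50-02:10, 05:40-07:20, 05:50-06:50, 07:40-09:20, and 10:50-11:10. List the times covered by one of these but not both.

Merge the first list: 03:50–10:40.
Merge the second list: 01:20–02:20, 05:40–07:20, 07:40–09:20, 10:50–11:10.
A \ B = 03:50–05:40, 07:20–07:40, 09:20–10:40.
B \ A = 01:20–02:20, 10:50–11:10.
Union of the two gives the symmetric difference.

01:20–02:20, 03:50–05:40, 07:20–07:40, 09:20–10:40, 10:50–11:10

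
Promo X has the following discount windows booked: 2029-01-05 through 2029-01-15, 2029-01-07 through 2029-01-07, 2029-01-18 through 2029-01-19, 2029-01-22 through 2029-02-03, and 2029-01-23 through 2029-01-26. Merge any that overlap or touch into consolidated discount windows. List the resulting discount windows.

2029-01-05 through 2029-01-15, 2029-01-18 through 2029-01-19, 2029-01-22 through 2029-02-03

2029-01-07 through 2029-01-07 overlaps/touches 2029-01-05 through 2029-01-15 → extend to 2029-01-05 through 2029-01-15.
2029-01-18 through 2029-01-19 is disjoint → start new block.
2029-01-22 through 2029-02-03 is disjoint → start new block.
2029-01-23 through 2029-01-26 overlaps/touches 2029-01-22 through 2029-02-03 → extend to 2029-01-22 through 2029-02-03.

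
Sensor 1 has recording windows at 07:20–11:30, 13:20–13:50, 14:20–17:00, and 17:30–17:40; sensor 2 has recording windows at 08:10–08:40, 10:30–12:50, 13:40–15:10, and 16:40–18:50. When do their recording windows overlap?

07:20–11:30 overlaps B on 08:10–08:40, 10:30–11:30.
13:20–13:50 overlaps B on 13:40–13:50.
14:20–17:00 overlaps B on 14:20–15:10, 16:40–17:00.
17:30–17:40 overlaps B on 17:30–17:40.

08:10–08:40, 10:30–11:30, 13:40–13:50, 14:20–15:10, 16:40–17:00, 17:30–17:40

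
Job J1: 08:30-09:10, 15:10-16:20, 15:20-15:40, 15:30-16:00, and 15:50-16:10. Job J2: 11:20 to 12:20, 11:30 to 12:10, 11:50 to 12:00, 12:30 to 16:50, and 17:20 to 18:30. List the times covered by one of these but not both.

First set merges to 08:30-09:10, 15:10-16:20.
Second set merges to 11:20-12:20, 12:30-16:50, 17:20-18:30.
A \ B = 08:30-09:10.
B \ A = 11:20-12:20, 12:30-15:10, 16:20-16:50, 17:20-18:30.
Union of the two gives the symmetric difference.

08:30-09:10, 11:20-12:20, 12:30-15:10, 16:20-16:50, 17:20-18:30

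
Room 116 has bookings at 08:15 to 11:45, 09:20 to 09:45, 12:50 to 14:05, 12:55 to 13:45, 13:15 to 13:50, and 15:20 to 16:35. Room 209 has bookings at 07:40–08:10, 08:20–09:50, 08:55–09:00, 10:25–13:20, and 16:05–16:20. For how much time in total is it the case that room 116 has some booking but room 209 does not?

A, merged: 08:15–11:45, 12:50–14:05, 15:20–16:35.
B, merged: 07:40–08:10, 08:20–09:50, 10:25–13:20, 16:05–16:20.
A \ B = 08:15–08:20, 09:50–10:25, 13:20–14:05, 15:20–16:05, 16:20–16:35.
Total: 5 min + 35 min + 45 min + 45 min + 15 min = 2 h 25 min.

2 h 25 min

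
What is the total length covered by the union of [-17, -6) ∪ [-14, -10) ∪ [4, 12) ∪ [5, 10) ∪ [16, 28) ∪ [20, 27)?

Merged: [-17, -6), [4, 12), [16, 28).
Lengths: 11 + 8 + 12 = 31.

31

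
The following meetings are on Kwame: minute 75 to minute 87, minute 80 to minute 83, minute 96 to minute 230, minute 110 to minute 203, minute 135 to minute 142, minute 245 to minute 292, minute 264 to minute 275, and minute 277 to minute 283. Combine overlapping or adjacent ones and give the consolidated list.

minute 80 to minute 83 overlaps/touches minute 75 to minute 87 → extend to minute 75 to minute 87.
minute 96 to minute 230 is disjoint → start new block.
minute 110 to minute 203 overlaps/touches minute 96 to minute 230 → extend to minute 96 to minute 230.
minute 135 to minute 142 overlaps/touches minute 96 to minute 230 → extend to minute 96 to minute 230.
minute 245 to minute 292 is disjoint → start new block.
minute 264 to minute 275 overlaps/touches minute 245 to minute 292 → extend to minute 245 to minute 292.
minute 277 to minute 283 overlaps/touches minute 245 to minute 292 → extend to minute 245 to minute 292.

minute 75 to minute 87, minute 96 to minute 230, minute 245 to minute 292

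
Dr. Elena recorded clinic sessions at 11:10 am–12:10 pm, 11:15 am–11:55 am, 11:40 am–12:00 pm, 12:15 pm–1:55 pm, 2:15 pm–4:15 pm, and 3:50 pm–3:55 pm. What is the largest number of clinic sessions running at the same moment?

3

Sweep endpoints in order; track running count of active intervals.
Peak of 3 reached at 11:40 am.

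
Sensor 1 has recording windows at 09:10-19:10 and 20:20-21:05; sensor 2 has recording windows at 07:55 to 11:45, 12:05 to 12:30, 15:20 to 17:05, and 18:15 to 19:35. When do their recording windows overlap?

09:10–11:45, 12:05–12:30, 15:20–17:05, 18:15–19:10

09:10–19:10 meets the second set on 09:10–11:45, 12:05–12:30, 15:20–17:05, 18:15–19:10.
20:20–21:05: no overlap with the second set.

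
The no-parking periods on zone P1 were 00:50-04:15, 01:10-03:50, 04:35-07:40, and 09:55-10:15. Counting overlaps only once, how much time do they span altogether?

Merged: 00:50–04:15, 04:35–07:40, 09:55–10:15.
Lengths: 3 h 25 min + 3 h 5 min + 20 min = 6 h 50 min.

6 h 50 min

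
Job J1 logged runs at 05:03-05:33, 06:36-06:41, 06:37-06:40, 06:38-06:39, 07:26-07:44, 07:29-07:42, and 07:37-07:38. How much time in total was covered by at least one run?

53 min

Merged: 05:03–05:33, 06:36–06:41, 07:26–07:44.
Lengths: 30 min + 5 min + 18 min = 53 min.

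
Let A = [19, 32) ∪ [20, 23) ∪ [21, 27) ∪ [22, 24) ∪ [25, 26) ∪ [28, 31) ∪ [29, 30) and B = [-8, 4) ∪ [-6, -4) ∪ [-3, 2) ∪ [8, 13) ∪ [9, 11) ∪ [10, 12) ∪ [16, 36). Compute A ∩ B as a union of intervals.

A, merged: [19, 32).
B, merged: [-8, 4), [8, 13), [16, 36).
[19, 32) ∩ B → [19, 32).

[19, 32)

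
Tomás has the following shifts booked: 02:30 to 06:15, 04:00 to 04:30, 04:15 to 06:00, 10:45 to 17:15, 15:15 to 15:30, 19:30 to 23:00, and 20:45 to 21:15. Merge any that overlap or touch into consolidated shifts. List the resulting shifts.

04:00–04:30 overlaps/touches 02:30–06:15 → extend to 02:30–06:15.
04:15–06:00 overlaps/touches 02:30–06:15 → extend to 02:30–06:15.
10:45–17:15 is disjoint → start new block.
15:15–15:30 overlaps/touches 10:45–17:15 → extend to 10:45–17:15.
19:30–23:00 is disjoint → start new block.
20:45–21:15 overlaps/touches 19:30–23:00 → extend to 19:30–23:00.

02:30–06:15, 10:45–17:15, 19:30–23:00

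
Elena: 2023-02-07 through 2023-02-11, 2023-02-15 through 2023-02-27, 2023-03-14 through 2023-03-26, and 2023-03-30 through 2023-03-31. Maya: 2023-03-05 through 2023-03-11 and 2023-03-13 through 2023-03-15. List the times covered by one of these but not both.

2023-02-07 through 2023-02-11, 2023-02-15 through 2023-02-27, 2023-03-05 through 2023-03-11, 2023-03-13 through 2023-03-13, 2023-03-16 through 2023-03-26, 2023-03-30 through 2023-03-31

A but not B: 2023-02-07 through 2023-02-11, 2023-02-15 through 2023-02-27, 2023-03-16 through 2023-03-26, 2023-03-30 through 2023-03-31.
B but not A: 2023-03-05 through 2023-03-11, 2023-03-13 through 2023-03-13.
Combining gives A △ B.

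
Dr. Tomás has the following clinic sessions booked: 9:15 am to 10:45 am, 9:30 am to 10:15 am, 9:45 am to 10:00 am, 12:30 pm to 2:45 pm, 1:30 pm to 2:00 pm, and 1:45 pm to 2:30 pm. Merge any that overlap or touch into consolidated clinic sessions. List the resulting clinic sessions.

9:30 am–10:15 am overlaps/touches 9:15 am–10:45 am → extend to 9:15 am–10:45 am.
9:45 am–10:00 am overlaps/touches 9:15 am–10:45 am → extend to 9:15 am–10:45 am.
12:30 pm–2:45 pm is disjoint → start new block.
1:30 pm–2:00 pm overlaps/touches 12:30 pm–2:45 pm → extend to 12:30 pm–2:45 pm.
1:45 pm–2:30 pm overlaps/touches 12:30 pm–2:45 pm → extend to 12:30 pm–2:45 pm.

9:15 am–10:45 am, 12:30 pm–2:45 pm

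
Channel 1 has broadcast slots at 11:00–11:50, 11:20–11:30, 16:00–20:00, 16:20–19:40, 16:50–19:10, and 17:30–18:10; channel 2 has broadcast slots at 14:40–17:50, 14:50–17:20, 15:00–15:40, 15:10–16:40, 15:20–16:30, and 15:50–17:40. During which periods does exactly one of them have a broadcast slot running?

Merge the first list: 11:00-11:50, 16:00-20:00.
Merge the second list: 14:40-17:50.
Only in the first: 11:00-11:50, 17:50-20:00.
Only in the second: 14:40-16:00.
Together these are the periods covered by exactly one.

11:00-11:50, 14:40-16:00, 17:50-20:00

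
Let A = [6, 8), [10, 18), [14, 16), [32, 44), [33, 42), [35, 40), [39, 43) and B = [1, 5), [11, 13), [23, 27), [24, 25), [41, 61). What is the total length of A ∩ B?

5

First set merges to [6, 8), [10, 18), [32, 44).
Second set merges to [1, 5), [11, 13), [23, 27), [41, 61).
A ∩ B = [11, 13), [41, 44).
Total: 2 + 3 = 5.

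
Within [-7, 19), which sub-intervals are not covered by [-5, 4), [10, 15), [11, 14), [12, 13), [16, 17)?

After merging, the occupied span is [-5, 4), [10, 15), [16, 17).
Complement within [-7, 19): [-7, -5), [4, 10), [15, 16), [17, 19).

[-7, -5) ∪ [4, 10) ∪ [15, 16) ∪ [17, 19)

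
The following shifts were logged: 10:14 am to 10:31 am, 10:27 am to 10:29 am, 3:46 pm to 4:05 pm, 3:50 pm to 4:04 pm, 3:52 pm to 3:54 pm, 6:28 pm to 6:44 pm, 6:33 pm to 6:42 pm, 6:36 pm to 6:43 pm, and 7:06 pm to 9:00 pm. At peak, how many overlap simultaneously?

3

At 3:52 pm, 3 of the intervals are simultaneously active.
No point has more.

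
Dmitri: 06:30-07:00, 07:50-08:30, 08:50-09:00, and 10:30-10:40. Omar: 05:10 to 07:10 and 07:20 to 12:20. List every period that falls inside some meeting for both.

06:30–07:00, 07:50–08:30, 08:50–09:00, 10:30–10:40

06:30–07:00 meets the second set on 06:30–07:00.
07:50–08:30 meets the second set on 07:50–08:30.
08:50–09:00 meets the second set on 08:50–09:00.
10:30–10:40 meets the second set on 10:30–10:40.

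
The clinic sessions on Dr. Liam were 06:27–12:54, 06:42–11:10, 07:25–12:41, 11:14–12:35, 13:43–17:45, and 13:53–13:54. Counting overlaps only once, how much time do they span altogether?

Merged: 06:27–12:54, 13:43–17:45.
Lengths: 6 h 27 min + 4 h 2 min = 10 h 29 min.

10 h 29 min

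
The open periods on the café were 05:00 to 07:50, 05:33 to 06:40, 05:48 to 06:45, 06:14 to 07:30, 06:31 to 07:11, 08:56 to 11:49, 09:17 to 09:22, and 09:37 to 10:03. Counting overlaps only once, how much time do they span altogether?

5 h 43 min

Merged: 05:00–07:50, 08:56–11:49.
Lengths: 2 h 50 min + 2 h 53 min = 5 h 43 min.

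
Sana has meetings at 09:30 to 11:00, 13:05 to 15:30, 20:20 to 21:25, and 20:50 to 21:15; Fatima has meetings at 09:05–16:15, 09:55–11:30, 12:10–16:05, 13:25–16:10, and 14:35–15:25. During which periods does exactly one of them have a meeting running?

09:05–09:30, 11:00–13:05, 15:30–16:15, 20:20–21:25

A, merged: 09:30–11:00, 13:05–15:30, 20:20–21:25.
B, merged: 09:05–16:15.
A but not B: 20:20–21:25.
B but not A: 09:05–09:30, 11:00–13:05, 15:30–16:15.
Combining gives A △ B.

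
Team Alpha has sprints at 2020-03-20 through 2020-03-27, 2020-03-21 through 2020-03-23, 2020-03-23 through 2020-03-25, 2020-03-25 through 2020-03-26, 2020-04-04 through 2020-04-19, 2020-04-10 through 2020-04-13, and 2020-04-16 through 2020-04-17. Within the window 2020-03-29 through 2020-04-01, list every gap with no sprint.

The merged coverage is 2020-03-20 through 2020-03-27, 2020-04-04 through 2020-04-19.
Complement within 2020-03-29 through 2020-04-01: 2020-03-29 through 2020-04-01.

2020-03-29 through 2020-04-01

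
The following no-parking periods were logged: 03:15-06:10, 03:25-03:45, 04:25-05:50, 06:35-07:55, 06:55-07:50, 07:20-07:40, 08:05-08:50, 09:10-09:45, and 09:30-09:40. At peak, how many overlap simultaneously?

Walk the sorted start/end points keeping a running depth.
The depth first hits 3 at 07:20.

3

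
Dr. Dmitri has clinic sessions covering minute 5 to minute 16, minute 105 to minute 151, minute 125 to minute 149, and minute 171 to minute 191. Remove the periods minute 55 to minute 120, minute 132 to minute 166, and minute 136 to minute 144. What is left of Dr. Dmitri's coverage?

Merge the first list: minute 5 to minute 16, minute 105 to minute 151, minute 171 to minute 191.
Merge the second list: minute 55 to minute 120, minute 132 to minute 166.
minute 5 to minute 16: nothing removed.
minute 105 to minute 151 \ B = minute 120 to minute 132.
minute 171 to minute 191: nothing removed.

minute 5 to minute 16, minute 120 to minute 132, minute 171 to minute 191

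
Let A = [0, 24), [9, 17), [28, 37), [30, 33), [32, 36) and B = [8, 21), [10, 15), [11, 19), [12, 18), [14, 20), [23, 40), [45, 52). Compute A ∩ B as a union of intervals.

[8, 21) ∪ [23, 24) ∪ [28, 37)

A, merged: [0, 24), [28, 37).
B, merged: [8, 21), [23, 40), [45, 52).
[0, 24) meets the second set on [8, 21), [23, 24).
[28, 37) meets the second set on [28, 37).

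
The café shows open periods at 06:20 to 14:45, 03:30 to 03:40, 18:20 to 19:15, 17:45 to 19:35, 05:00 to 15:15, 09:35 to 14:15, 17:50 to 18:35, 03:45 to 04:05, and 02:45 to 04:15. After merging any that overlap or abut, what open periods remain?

Sort by start: 02:45–04:15, 03:30–03:40, 03:45–04:05, 05:00–15:15, 06:20–14:45, 09:35–14:15, 17:45–19:35, 17:50–18:35, 18:20–19:15.
03:30–03:40 overlaps/touches 02:45–04:15 → extend to 02:45–04:15.
03:45–04:05 overlaps/touches 02:45–04:15 → extend to 02:45–04:15.
05:00–15:15 is disjoint → start new block.
06:20–14:45 overlaps/touches 05:00–15:15 → extend to 05:00–15:15.
09:35–14:15 overlaps/touches 05:00–15:15 → extend to 05:00–15:15.
17:45–19:35 is disjoint → start new block.
17:50–18:35 overlaps/touches 17:45–19:35 → extend to 17:45–19:35.
18:20–19:15 overlaps/touches 17:45–19:35 → extend to 17:45–19:35.

02:45–04:15, 05:00–15:15, 17:45–19:35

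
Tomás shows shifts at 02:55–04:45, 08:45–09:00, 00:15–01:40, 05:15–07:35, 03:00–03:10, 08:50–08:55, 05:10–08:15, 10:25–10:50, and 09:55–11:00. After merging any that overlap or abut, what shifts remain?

00:15-01:40, 02:55-04:45, 05:10-08:15, 08:45-09:00, 09:55-11:00

Sort by start: 00:15-01:40, 02:55-04:45, 03:00-03:10, 05:10-08:15, 05:15-07:35, 08:45-09:00, 08:50-08:55, 09:55-11:00, 10:25-10:50.
02:55-04:45 is disjoint → start new block.
03:00-03:10 overlaps/touches 02:55-04:45 → extend to 02:55-04:45.
05:10-08:15 is disjoint → start new block.
05:15-07:35 overlaps/touches 05:10-08:15 → extend to 05:10-08:15.
08:45-09:00 is disjoint → start new block.
08:50-08:55 overlaps/touches 08:45-09:00 → extend to 08:45-09:00.
09:55-11:00 is disjoint → start new block.
10:25-10:50 overlaps/touches 09:55-11:00 → extend to 09:55-11:00.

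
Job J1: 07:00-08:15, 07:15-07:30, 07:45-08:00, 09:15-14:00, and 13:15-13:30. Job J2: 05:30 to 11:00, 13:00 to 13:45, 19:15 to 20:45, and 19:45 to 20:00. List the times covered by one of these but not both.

05:30-07:00, 08:15-09:15, 11:00-13:00, 13:45-14:00, 19:15-20:45

First set merges to 07:00-08:15, 09:15-14:00.
Second set merges to 05:30-11:00, 13:00-13:45, 19:15-20:45.
Only in the first: 11:00-13:00, 13:45-14:00.
Only in the second: 05:30-07:00, 08:15-09:15, 19:15-20:45.
Together these are the periods covered by exactly one.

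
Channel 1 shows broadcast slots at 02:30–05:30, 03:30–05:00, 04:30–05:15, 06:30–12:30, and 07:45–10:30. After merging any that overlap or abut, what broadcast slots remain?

03:30–05:00 overlaps/touches 02:30–05:30 → extend to 02:30–05:30.
04:30–05:15 overlaps/touches 02:30–05:30 → extend to 02:30–05:30.
06:30–12:30 is disjoint → start new block.
07:45–10:30 overlaps/touches 06:30–12:30 → extend to 06:30–12:30.

02:30–05:30, 06:30–12:30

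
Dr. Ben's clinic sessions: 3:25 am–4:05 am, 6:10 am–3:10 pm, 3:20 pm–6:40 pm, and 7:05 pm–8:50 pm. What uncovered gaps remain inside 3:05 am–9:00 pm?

3:05 am-3:25 am, 4:05 am-6:10 am, 3:10 pm-3:20 pm, 6:40 pm-7:05 pm, 8:50 pm-9:00 pm

Covered (merged): 3:25 am-4:05 am, 6:10 am-3:10 pm, 3:20 pm-6:40 pm, 7:05 pm-8:50 pm.
Gaps within 3:05 am-9:00 pm: 3:05 am-3:25 am, 4:05 am-6:10 am, 3:10 pm-3:20 pm, 6:40 pm-7:05 pm, 8:50 pm-9:00 pm.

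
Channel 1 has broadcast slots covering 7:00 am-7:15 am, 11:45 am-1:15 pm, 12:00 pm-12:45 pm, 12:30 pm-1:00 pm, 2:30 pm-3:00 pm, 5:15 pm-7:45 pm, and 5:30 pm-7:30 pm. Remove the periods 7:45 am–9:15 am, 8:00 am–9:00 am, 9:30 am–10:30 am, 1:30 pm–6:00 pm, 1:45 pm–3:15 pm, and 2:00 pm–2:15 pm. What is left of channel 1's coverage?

A, merged: 7:00 am–7:15 am, 11:45 am–1:15 pm, 2:30 pm–3:00 pm, 5:15 pm–7:45 pm.
B, merged: 7:45 am–9:15 am, 9:30 am–10:30 am, 1:30 pm–6:00 pm.
7:00 am–7:15 am: nothing removed.
11:45 am–1:15 pm: nothing removed.
2:30 pm–3:00 pm: entirely removed.
5:15 pm–7:45 pm \ B = 6:00 pm–7:45 pm.

7:00 am–7:15 am, 11:45 am–1:15 pm, 6:00 pm–7:45 pm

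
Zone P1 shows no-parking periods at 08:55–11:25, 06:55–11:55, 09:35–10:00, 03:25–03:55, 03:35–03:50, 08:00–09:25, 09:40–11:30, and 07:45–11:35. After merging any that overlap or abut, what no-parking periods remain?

03:25–03:55, 06:55–11:55

Sort by start: 03:25–03:55, 03:35–03:50, 06:55–11:55, 07:45–11:35, 08:00–09:25, 08:55–11:25, 09:35–10:00, 09:40–11:30.
03:35–03:50 overlaps/touches 03:25–03:55 → extend to 03:25–03:55.
06:55–11:55 is disjoint → start new block.
07:45–11:35 overlaps/touches 06:55–11:55 → extend to 06:55–11:55.
08:00–09:25 overlaps/touches 06:55–11:55 → extend to 06:55–11:55.
08:55–11:25 overlaps/touches 06:55–11:55 → extend to 06:55–11:55.
09:35–10:00 overlaps/touches 06:55–11:55 → extend to 06:55–11:55.
09:40–11:30 overlaps/touches 06:55–11:55 → extend to 06:55–11:55.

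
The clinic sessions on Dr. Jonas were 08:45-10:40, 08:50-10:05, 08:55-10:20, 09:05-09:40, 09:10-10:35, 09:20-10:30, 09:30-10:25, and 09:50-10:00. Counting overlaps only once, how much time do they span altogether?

1 h 55 min

Merged: 08:45–10:40.
Length: 1 h 55 min.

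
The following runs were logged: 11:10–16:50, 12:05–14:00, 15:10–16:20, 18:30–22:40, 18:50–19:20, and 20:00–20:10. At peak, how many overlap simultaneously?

At 12:05, 2 of the intervals are simultaneously active.
No point has more.

2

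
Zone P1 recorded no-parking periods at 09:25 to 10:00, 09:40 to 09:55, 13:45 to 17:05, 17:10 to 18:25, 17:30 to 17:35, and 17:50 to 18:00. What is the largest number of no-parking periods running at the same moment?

At 09:40, 2 of the intervals are simultaneously active.
No point has more.

2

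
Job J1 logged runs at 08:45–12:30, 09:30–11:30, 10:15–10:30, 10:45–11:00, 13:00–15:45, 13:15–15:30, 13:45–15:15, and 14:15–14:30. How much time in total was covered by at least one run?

6 h 30 min

Merged: 08:45–12:30, 13:00–15:45.
Lengths: 3 h 45 min + 2 h 45 min = 6 h 30 min.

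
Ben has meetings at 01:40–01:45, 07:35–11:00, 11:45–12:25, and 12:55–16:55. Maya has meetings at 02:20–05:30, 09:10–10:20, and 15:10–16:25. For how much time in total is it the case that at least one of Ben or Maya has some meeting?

A ∪ B = 01:40–01:45, 02:20–05:30, 07:35–11:00, 11:45–12:25, 12:55–16:55.
Total: 5 min + 3 h 10 min + 3 h 25 min + 40 min + 4 h = 11 h 20 min.

11 h 20 min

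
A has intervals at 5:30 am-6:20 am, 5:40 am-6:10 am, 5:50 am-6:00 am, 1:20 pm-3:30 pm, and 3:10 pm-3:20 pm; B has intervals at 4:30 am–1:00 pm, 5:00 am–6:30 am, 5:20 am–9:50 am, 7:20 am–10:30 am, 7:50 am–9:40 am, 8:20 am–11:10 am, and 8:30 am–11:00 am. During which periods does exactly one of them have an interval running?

4:30 am-5:30 am, 6:20 am-1:00 pm, 1:20 pm-3:30 pm

Merge the first list: 5:30 am-6:20 am, 1:20 pm-3:30 pm.
Merge the second list: 4:30 am-1:00 pm.
A but not B: 1:20 pm-3:30 pm.
B but not A: 4:30 am-5:30 am, 6:20 am-1:00 pm.
Combining gives A △ B.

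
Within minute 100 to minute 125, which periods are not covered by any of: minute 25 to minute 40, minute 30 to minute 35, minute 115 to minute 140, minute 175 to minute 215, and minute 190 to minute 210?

After merging, the occupied span is minute 25 to minute 40, minute 115 to minute 140, minute 175 to minute 215.
Uncovered inside minute 100 to minute 125: minute 100 to minute 115.

minute 100 to minute 115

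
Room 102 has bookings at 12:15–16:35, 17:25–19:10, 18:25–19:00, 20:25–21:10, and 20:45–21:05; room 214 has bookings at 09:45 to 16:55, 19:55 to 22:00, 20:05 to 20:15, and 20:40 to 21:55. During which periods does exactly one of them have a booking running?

A, merged: 12:15–16:35, 17:25–19:10, 20:25–21:10.
B, merged: 09:45–16:55, 19:55–22:00.
A but not B: 17:25–19:10.
B but not A: 09:45–12:15, 16:35–16:55, 19:55–20:25, 21:10–22:00.
Combining gives A △ B.

09:45–12:15, 16:35–16:55, 17:25–19:10, 19:55–20:25, 21:10–22:00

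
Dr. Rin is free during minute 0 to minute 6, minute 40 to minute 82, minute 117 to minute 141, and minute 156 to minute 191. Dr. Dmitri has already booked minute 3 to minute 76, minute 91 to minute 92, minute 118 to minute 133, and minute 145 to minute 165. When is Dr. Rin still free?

minute 0 to minute 6 \ B = minute 0 to minute 3.
minute 40 to minute 82 \ B = minute 76 to minute 82.
minute 117 to minute 141 \ B = minute 117 to minute 118, minute 133 to minute 141.
minute 156 to minute 191 \ B = minute 165 to minute 191.

minute 0 to minute 3, minute 76 to minute 82, minute 117 to minute 118, minute 133 to minute 141, minute 165 to minute 191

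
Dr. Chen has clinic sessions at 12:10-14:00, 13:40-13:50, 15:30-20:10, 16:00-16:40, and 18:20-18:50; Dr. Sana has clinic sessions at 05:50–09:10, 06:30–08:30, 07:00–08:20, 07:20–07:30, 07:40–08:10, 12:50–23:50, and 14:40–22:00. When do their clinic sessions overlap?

A, merged: 12:10–14:00, 15:30–20:10.
B, merged: 05:50–09:10, 12:50–23:50.
12:10–14:00 meets the second set on 12:50–14:00.
15:30–20:10 meets the second set on 15:30–20:10.

12:50–14:00, 15:30–20:10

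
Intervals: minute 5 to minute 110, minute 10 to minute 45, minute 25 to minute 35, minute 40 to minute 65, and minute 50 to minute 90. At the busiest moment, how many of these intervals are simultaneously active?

3

Walk the sorted start/end points keeping a running depth.
The depth first hits 3 at minute 25.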